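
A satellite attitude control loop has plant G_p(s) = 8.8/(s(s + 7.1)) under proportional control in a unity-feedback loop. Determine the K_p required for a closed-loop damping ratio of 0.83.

K_p = 2.08

Closed-loop characteristic equation: s² + 7.1s + K_p·8.8 = 0.
So ω_n = √(8.8K_p) and 2ζω_n = 7.1, giving ζ = 7.1/(2√(8.8K_p)).
Setting ζ = 0.83: √(8.8K_p) = 7.1/(2·0.83) = 4.277, so K_p = 18.29/8.8 = 2.08.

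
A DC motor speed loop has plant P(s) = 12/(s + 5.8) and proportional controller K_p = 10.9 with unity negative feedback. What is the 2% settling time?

T_s ≈ 0.0293 s

Closed-loop transfer function: T(s) = K_p·P(s)/(1 + K_p·P(s)) = 130.8/(s + 5.8 + 130.8) = 130.8/(s + 136.6).
Time constant τ = 1/136.6 = 0.007321 s, so the 2% settling time is about 4τ = 0.0293 s.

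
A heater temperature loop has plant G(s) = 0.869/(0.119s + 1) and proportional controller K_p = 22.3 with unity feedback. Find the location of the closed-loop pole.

s = -171.2

Closed loop: T(s) = K_p·G/(1+K_p·G) = 19.38/(0.119s + 1 + 19.38), with pole at s = −(1 + 19.38)/0.119 = −171.2.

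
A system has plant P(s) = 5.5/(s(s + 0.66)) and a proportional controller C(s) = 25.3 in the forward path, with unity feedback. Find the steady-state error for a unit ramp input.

0.00474

The loop has one pole at the origin (type 1). Velocity error constant K_v = lim_{s→0} s·C(s)P(s) = 25.3·5.5/0.66 = 210.8.
Steady-state error to a unit ramp: e_ss = 1/K_v = 0.00474.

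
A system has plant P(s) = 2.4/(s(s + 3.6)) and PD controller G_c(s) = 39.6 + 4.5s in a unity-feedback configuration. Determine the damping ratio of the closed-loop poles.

ζ = 0.739

Forward path: (39.6 + 4.5s)·2.4/(s(s+3.6)). The closed-loop characteristic equation is s² + (3.6 + 2.4·4.5)s + 2.4·39.6 = 0.
That is s² + 14.4s + 95.04 = 0, so ω_n = 9.749 rad/s and ζ = 14.4/(2·9.749) = 0.7385.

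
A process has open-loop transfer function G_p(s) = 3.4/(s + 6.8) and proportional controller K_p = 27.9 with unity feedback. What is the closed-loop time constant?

Closed-loop transfer function: T(s) = K_p·G_p(s)/(1 + K_p·G_p(s)) = 94.86/(s + 6.8 + 94.86) = 94.86/(s + 101.7).
Time constant τ = 1/101.7 = 0.00984 s.

τ = 0.00984 s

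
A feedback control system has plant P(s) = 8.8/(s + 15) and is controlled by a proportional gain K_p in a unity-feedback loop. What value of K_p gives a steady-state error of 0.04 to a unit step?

For a type-0 loop with proportional control, e_ss = 1/(1 + K_p·P(0)).
P(0) = 0.5867. Require 1/(1 + K_p·0.5867) = 0.04, so 1 + 0.5867·K_p = 25.
K_p = (25 − 1)/0.5867 = 40.9.

K_p = 40.9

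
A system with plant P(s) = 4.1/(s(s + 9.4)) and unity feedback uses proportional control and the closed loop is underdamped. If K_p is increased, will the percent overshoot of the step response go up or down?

ζ = 9.4/(2√(4.1K_p)) decreases as K_p grows; lower damping means more overshoot.

increase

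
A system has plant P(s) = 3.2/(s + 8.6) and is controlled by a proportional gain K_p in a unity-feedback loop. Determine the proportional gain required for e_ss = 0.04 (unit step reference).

K_p = 64.5

For a type-0 loop with proportional control, e_ss = 1/(1 + K_p·P(0)).
P(0) = 0.3721. Require 1/(1 + K_p·0.3721) = 0.04, so 1 + 0.3721·K_p = 25.
K_p = (25 − 1)/0.3721 = 64.5.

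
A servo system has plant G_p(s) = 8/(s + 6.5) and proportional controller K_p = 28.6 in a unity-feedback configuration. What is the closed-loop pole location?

s = -235.3

Closed-loop transfer function: T(s) = K_p·G_p(s)/(1 + K_p·G_p(s)) = 228.8/(s + 6.5 + 228.8) = 228.8/(s + 235.3).
The closed-loop pole is at s = −235.3.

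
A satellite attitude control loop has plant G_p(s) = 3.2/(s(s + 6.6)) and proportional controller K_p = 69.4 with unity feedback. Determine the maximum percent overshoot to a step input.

From 1 + K_pG_p(s) = 0: s² + 6.6s + 222.1 = 0 ⇒ ω_n = 14.9, ζ = 0.2214.
%OS = 100·exp(−πζ/√(1−ζ²)) = 100·exp(−π·0.2214/√0.951) = 49%.

49%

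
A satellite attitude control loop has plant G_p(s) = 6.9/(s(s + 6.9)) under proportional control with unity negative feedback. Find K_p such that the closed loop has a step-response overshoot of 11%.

From %OS = 100·exp(−πζ/√(1−ζ²)) = 11%, ζ = −ln(0.11)/√(π²+ln²(0.11)) = 0.5749.
Characteristic equation s² + 6.9s + 6.9K_p = 0 gives ζ = 6.9/(2√(6.9K_p)).
Setting ζ = 0.5749: √(6.9K_p) = 6.9/(2·0.5749) = 6.001, so K_p = 36.01/6.9 = 5.22.

K_p = 5.22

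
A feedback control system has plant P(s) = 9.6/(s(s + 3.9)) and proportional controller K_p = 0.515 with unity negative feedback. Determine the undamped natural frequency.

With unity feedback the closed-loop characteristic equation is s² + 3.9s + 0.515·9.6 = s² + 3.9s + 4.944 = 0.
Matching s² + 2ζω_n s + ω_n²: ω_n = √4.944 = 2.224 rad/s and 2ζω_n = 3.9, so ζ = 3.9/(2·2.224) = 0.877.

ω_n = 2.22 rad/s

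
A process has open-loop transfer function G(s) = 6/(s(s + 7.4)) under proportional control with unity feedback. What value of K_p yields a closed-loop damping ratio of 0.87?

Closed-loop characteristic equation: s² + 7.4s + K_p·6 = 0.
So ω_n = √(6K_p) and 2ζω_n = 7.4, giving ζ = 7.4/(2√(6K_p)).
Setting ζ = 0.87: √(6K_p) = 7.4/(2·0.87) = 4.253, so K_p = 18.09/6 = 3.01.

K_p = 3.01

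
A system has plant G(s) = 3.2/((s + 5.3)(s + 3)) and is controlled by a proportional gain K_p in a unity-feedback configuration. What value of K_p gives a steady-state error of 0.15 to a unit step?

The loop is type 0, so e_ss(step) = 1/(1 + K_pos) with K_pos = K_p·G(0).
G(0) = 0.2013. Require 1/(1 + K_p·0.2013) = 0.15, so 1 + 0.2013·K_p = 6.667.
K_p = (6.667 − 1)/0.2013 = 28.2.

K_p = 28.2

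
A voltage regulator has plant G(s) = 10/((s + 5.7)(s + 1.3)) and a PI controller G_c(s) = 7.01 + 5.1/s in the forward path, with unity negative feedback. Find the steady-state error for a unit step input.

0

The open loop G_c(s)G(s) has a pole at the origin (type 1), so the static position error constant is infinite and e_ss = 1/(1+∞) = 0.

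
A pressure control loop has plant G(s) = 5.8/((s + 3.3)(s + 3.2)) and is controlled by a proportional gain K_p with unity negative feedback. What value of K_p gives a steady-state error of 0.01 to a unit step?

K_p = 180

For a type-0 loop with proportional control, e_ss = 1/(1 + K_p·G(0)).
G(0) = 0.5492. Require 1/(1 + K_p·0.5492) = 0.01, so 1 + 0.5492·K_p = 100.
K_p = (100 − 1)/0.5492 = 180.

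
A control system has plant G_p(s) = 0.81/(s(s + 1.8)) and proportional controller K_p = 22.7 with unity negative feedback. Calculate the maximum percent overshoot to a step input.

From 1 + K_pG_p(s) = 0: s² + 1.8s + 18.39 = 0 ⇒ ω_n = 4.288, ζ = 0.2099.
%OS = 100·exp(−πζ/√(1−ζ²)) = 100·exp(−π·0.2099/√0.9559) = 50.9%.

50.9%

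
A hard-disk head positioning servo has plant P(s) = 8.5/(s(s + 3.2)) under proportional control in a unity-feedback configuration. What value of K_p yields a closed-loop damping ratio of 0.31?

Closed-loop characteristic equation: s² + 3.2s + K_p·8.5 = 0.
So ω_n = √(8.5K_p) and 2ζω_n = 3.2, giving ζ = 3.2/(2√(8.5K_p)).
Setting ζ = 0.31: √(8.5K_p) = 3.2/(2·0.31) = 5.161, so K_p = 26.64/8.5 = 3.13.

K_p = 3.13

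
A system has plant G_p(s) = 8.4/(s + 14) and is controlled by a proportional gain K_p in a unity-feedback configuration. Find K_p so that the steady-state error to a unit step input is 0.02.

For a type-0 loop with proportional control, e_ss = 1/(1 + K_p·G_p(0)).
G_p(0) = 0.6. Require 1/(1 + K_p·0.6) = 0.02, so 1 + 0.6·K_p = 50.
K_p = (50 − 1)/0.6 = 81.7.

K_p = 81.7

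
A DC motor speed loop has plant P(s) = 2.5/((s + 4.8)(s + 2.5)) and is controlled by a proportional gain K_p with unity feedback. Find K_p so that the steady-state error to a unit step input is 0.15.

For a type-0 loop with proportional control, e_ss = 1/(1 + K_p·P(0)).
P(0) = 0.2083. Require 1/(1 + K_p·0.2083) = 0.15, so 1 + 0.2083·K_p = 6.667.
K_p = (6.667 − 1)/0.2083 = 27.2.

K_p = 27.2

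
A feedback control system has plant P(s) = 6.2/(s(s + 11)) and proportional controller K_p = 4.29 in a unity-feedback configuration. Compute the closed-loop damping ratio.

ζ = 1.07

With unity feedback the closed-loop characteristic equation is s² + 11s + 4.29·6.2 = s² + 11s + 26.6 = 0.
So ω_n² = 26.6 ⇒ ω_n = 5.157 rad/s, and ζ = 11/(2ω_n) = 1.07.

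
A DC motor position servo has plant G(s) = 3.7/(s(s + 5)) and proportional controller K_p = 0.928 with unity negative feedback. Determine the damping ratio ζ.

ζ = 1.35

1 + K_p·G(s) = 0 gives s² + 5s + 3.434 = 0.
Matching s² + 2ζω_n s + ω_n²: ω_n = √3.434 = 1.853 rad/s and 2ζω_n = 5, so ζ = 5/(2·1.853) = 1.35.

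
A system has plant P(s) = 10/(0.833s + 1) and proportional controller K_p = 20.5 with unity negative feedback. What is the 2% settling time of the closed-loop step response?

T_s ≈ 0.0162 s

Closed loop: T(s) = K_p·P/(1+K_p·P) = 205/(0.833s + 1 + 205), with pole at s = −(1 + 205)/0.833 = −247.3.
τ = 1/247.3 = 0.004044 s, so 2% settling time ≈ 4τ = 0.0162 s.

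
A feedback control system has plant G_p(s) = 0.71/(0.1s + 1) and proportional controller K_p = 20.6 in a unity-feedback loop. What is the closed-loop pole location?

Closed loop: T(s) = K_p·G_p/(1+K_p·G_p) = 14.63/(0.1s + 1 + 14.63), with pole at s = −(1 + 14.63)/0.1 = −156.3.

s = -156.3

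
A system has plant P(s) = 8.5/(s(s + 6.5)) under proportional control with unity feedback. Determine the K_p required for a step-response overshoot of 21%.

From %OS = 100·exp(−πζ/√(1−ζ²)) = 21%, ζ = −ln(0.21)/√(π²+ln²(0.21)) = 0.4449.
Characteristic equation s² + 6.5s + 8.5K_p = 0 gives ζ = 6.5/(2√(8.5K_p)).
Setting ζ = 0.4449: √(8.5K_p) = 6.5/(2·0.4449) = 7.305, so K_p = 53.36/8.5 = 6.28.

K_p = 6.28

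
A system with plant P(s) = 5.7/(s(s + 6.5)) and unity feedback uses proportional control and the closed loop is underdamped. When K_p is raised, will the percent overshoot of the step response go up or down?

Characteristic equation s² + 6.5s + K_p·5.7 = 0: raising K_p raises ω_n while 2ζω_n = 6.5 is fixed, so ζ falls and overshoot grows.

increase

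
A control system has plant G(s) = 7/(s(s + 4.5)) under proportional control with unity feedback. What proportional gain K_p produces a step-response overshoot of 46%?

From %OS = 100·exp(−πζ/√(1−ζ²)) = 46%, ζ = −ln(0.46)/√(π²+ln²(0.46)) = 0.24.
Characteristic equation s² + 4.5s + 7K_p = 0 gives ζ = 4.5/(2√(7K_p)).
Setting ζ = 0.24: √(7K_p) = 4.5/(2·0.24) = 9.377, so K_p = 87.92/7 = 12.6.

K_p = 12.6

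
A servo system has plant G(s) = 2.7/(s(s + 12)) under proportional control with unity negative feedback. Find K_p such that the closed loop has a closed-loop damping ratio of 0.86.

Closed-loop characteristic equation: s² + 12s + K_p·2.7 = 0.
So ω_n = √(2.7K_p) and 2ζω_n = 12, giving ζ = 12/(2√(2.7K_p)).
Setting ζ = 0.86: √(2.7K_p) = 12/(2·0.86) = 6.977, so K_p = 48.67/2.7 = 18.

K_p = 18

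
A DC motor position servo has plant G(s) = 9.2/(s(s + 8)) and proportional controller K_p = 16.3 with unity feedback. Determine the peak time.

T_p = 0.271 s

The closed-loop denominator s² + 8s + 150 gives ω_n = √150 = 12.25 and ζ = 8/(2ω_n) = 0.3266.
Damped frequency ω_d = ω_n√(1−ζ²) = 11.57 rad/s, so peak time T_p = π/ω_d = 0.271 s.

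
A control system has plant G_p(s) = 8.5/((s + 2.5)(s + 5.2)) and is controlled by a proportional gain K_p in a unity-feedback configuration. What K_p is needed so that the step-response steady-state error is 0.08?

The loop is type 0, so e_ss(step) = 1/(1 + K_pos) with K_pos = K_p·G_p(0).
G_p(0) = 0.6538. Require 1/(1 + K_p·0.6538) = 0.08, so 1 + 0.6538·K_p = 12.5.
K_p = (12.5 − 1)/0.6538 = 17.6.

K_p = 17.6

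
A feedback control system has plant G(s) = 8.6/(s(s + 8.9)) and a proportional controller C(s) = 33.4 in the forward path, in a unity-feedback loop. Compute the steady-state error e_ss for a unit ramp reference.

The loop has one pole at the origin (type 1). Velocity error constant K_v = lim_{s→0} s·C(s)G(s) = 33.4·8.6/8.9 = 32.27.
Steady-state error to a unit ramp: e_ss = 1/K_v = 0.031.

0.031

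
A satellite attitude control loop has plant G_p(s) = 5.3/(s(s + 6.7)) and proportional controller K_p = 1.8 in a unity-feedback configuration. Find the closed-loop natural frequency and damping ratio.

ω_n = 3.09 rad/s, ζ = 1.08

The closed-loop denominator is s(s+6.7) + 1.8·5.3 = s² + 6.7s + 9.54.
So ω_n² = 9.54 ⇒ ω_n = 3.089 rad/s, and ζ = 6.7/(2ω_n) = 1.08.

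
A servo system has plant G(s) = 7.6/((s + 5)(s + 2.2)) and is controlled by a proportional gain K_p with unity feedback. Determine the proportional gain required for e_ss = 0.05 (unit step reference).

Steady-state error for a unit step on this type-0 loop is 1/(1 + K_p·G(0)).
G(0) = 0.6909. Require 1/(1 + K_p·0.6909) = 0.05, so 1 + 0.6909·K_p = 20.
K_p = (20 − 1)/0.6909 = 27.5.

K_p = 27.5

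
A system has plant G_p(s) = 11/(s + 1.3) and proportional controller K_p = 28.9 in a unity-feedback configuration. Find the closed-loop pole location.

s = -319.2

Closed-loop transfer function: T(s) = K_p·G_p(s)/(1 + K_p·G_p(s)) = 317.9/(s + 1.3 + 317.9) = 317.9/(s + 319.2).
The closed-loop pole is at s = −319.2.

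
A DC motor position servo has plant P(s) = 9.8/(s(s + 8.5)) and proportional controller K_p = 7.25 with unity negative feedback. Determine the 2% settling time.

T_s ≈ 0.941 s

Closed-loop characteristic equation: s² + 8.5s + 71.05 = 0, so ω_n = 8.429 rad/s and ζ = 8.5/(2·8.429) = 0.5042.
2% settling time T_s ≈ 4/(ζω_n) = 4/4.25 = 0.941 s.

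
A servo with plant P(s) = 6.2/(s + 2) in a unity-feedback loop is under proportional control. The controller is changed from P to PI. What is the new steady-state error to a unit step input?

0

The integrator makes K_pos = lim_{s→0} C(s)G(s) infinite, so e_ss = 1/(1+K_pos) = 0.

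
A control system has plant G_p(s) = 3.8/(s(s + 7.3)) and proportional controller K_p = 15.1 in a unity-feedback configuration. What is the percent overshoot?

17.8%

Closed-loop characteristic equation: s² + 7.3s + 57.38 = 0, so ω_n = 7.575 rad/s and ζ = 7.3/(2·7.575) = 0.4819.
%OS = 100·exp(−πζ/√(1−ζ²)) = 100·exp(−π·0.4819/√0.7678) = 17.8%.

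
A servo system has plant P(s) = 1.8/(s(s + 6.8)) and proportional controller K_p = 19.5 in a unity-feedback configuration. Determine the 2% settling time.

T_s ≈ 1.18 s

The closed-loop denominator s² + 6.8s + 35.1 gives ω_n = √35.1 = 5.925 and ζ = 6.8/(2ω_n) = 0.5739.
2% settling time T_s ≈ 4/(ζω_n) = 4/3.4 = 1.18 s.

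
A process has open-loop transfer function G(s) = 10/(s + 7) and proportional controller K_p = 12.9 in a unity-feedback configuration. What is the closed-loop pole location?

s = -136

Closed-loop transfer function: T(s) = K_p·G(s)/(1 + K_p·G(s)) = 129/(s + 7 + 129) = 129/(s + 136).
The closed-loop pole is at s = −136.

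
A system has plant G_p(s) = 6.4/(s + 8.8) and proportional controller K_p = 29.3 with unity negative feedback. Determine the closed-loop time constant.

Closed-loop transfer function: T(s) = K_p·G_p(s)/(1 + K_p·G_p(s)) = 187.5/(s + 8.8 + 187.5) = 187.5/(s + 196.3).
Time constant τ = 1/196.3 = 0.00509 s.

τ = 0.00509 s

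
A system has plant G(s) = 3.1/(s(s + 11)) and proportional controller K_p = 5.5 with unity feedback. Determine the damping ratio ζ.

With unity feedback the closed-loop characteristic equation is s² + 11s + 5.5·3.1 = s² + 11s + 17.05 = 0.
Matching s² + 2ζω_n s + ω_n²: ω_n = √17.05 = 4.129 rad/s and 2ζω_n = 11, so ζ = 11/(2·4.129) = 1.33.

ζ = 1.33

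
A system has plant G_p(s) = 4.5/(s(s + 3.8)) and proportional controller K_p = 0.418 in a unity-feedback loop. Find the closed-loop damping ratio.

ζ = 1.39

With unity feedback the closed-loop characteristic equation is s² + 3.8s + 0.418·4.5 = s² + 3.8s + 1.881 = 0.
So ω_n² = 1.881 ⇒ ω_n = 1.371 rad/s, and ζ = 3.8/(2ω_n) = 1.39.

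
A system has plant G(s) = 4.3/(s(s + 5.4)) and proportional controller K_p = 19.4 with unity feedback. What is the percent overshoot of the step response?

From 1 + K_pG(s) = 0: s² + 5.4s + 83.42 = 0 ⇒ ω_n = 9.133, ζ = 0.2956.
%OS = 100·exp(−πζ/√(1−ζ²)) = 100·exp(−π·0.2956/√0.9126) = 37.8%.

37.8%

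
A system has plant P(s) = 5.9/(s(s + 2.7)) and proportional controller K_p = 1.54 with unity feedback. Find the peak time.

The closed-loop denominator s² + 2.7s + 9.086 gives ω_n = √9.086 = 3.014 and ζ = 2.7/(2ω_n) = 0.4479.
Damped frequency ω_d = ω_n√(1−ζ²) = 2.695 rad/s, so peak time T_p = π/ω_d = 1.17 s.

T_p = 1.17 s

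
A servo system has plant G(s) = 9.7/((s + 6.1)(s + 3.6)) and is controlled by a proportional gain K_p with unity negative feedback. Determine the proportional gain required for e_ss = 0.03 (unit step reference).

For a type-0 loop with proportional control, e_ss = 1/(1 + K_p·G(0)).
G(0) = 0.4417. Require 1/(1 + K_p·0.4417) = 0.03, so 1 + 0.4417·K_p = 33.33.
K_p = (33.33 − 1)/0.4417 = 73.2.

K_p = 73.2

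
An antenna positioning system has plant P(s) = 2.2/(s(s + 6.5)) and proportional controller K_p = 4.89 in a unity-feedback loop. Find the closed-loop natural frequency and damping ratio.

ω_n = 3.28 rad/s, ζ = 0.991

1 + K_p·P(s) = 0 gives s² + 6.5s + 10.76 = 0.
So ω_n² = 10.76 ⇒ ω_n = 3.28 rad/s, and ζ = 6.5/(2ω_n) = 0.991.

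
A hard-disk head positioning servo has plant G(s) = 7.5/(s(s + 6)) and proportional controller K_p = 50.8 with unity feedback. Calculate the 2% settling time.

Closed-loop characteristic equation: s² + 6s + 381 = 0, so ω_n = 19.52 rad/s and ζ = 6/(2·19.52) = 0.1537.
2% settling time T_s ≈ 4/(ζω_n) = 4/3 = 1.33 s.

T_s ≈ 1.33 s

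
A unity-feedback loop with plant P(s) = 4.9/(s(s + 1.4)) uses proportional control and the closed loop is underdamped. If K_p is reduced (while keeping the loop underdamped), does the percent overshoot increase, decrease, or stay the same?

decrease

ζ = 1.4/(2√(4.9K_p)) rises as K_p falls; higher damping means less overshoot.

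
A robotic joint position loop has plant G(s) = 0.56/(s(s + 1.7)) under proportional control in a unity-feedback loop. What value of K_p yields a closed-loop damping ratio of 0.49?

Closed-loop characteristic equation: s² + 1.7s + K_p·0.56 = 0.
So ω_n = √(0.56K_p) and 2ζω_n = 1.7, giving ζ = 1.7/(2√(0.56K_p)).
Setting ζ = 0.49: √(0.56K_p) = 1.7/(2·0.49) = 1.735, so K_p = 3.009/0.56 = 5.37.

K_p = 5.37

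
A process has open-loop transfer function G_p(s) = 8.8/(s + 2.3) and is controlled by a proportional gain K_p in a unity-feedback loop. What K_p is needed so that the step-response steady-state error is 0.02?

The loop is type 0, so e_ss(step) = 1/(1 + K_pos) with K_pos = K_p·G_p(0).
G_p(0) = 3.826. Require 1/(1 + K_p·3.826) = 0.02, so 1 + 3.826·K_p = 50.
K_p = (50 − 1)/3.826 = 12.8.

K_p = 12.8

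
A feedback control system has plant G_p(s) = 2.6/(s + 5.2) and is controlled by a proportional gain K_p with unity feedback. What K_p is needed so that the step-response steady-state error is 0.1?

Steady-state error for a unit step on this type-0 loop is 1/(1 + K_p·G_p(0)).
G_p(0) = 0.5. Require 1/(1 + K_p·0.5) = 0.1, so 1 + 0.5·K_p = 10.
K_p = (10 − 1)/0.5 = 18.

K_p = 18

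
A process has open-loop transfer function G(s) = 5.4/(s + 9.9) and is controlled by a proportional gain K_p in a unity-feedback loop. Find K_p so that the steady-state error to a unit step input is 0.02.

K_p = 89.8

For a type-0 loop with proportional control, e_ss = 1/(1 + K_p·G(0)).
G(0) = 0.5455. Require 1/(1 + K_p·0.5455) = 0.02, so 1 + 0.5455·K_p = 50.
K_p = (50 − 1)/0.5455 = 89.8.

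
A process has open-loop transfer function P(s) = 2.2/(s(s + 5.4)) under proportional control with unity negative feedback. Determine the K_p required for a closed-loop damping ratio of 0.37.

K_p = 24.2

Closed-loop characteristic equation: s² + 5.4s + K_p·2.2 = 0.
So ω_n = √(2.2K_p) and 2ζω_n = 5.4, giving ζ = 5.4/(2√(2.2K_p)).
Setting ζ = 0.37: √(2.2K_p) = 5.4/(2·0.37) = 7.297, so K_p = 53.25/2.2 = 24.2.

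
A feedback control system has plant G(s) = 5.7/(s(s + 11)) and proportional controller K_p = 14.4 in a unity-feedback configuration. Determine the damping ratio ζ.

ζ = 0.607

1 + K_p·G(s) = 0 gives s² + 11s + 82.08 = 0.
So ω_n² = 82.08 ⇒ ω_n = 9.06 rad/s, and ζ = 11/(2ω_n) = 0.607.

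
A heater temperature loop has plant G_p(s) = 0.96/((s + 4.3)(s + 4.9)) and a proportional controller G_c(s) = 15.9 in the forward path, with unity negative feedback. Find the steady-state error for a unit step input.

0.58

The loop is type 0. Static position error constant K_pos = G_c(0)·G_p(0) = 15.9·0.04556 = 0.7244.
Steady-state error to a unit step: e_ss = 1/(1+K_pos) = 1/1.724 = 0.58.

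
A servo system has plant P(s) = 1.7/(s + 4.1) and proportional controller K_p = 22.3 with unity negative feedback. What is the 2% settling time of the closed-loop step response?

T_s ≈ 0.0952 s

Closed-loop transfer function: T(s) = K_p·P(s)/(1 + K_p·P(s)) = 37.91/(s + 4.1 + 37.91) = 37.91/(s + 42.01).
Time constant τ = 1/42.01 = 0.0238 s, so the 2% settling time is about 4τ = 0.0952 s.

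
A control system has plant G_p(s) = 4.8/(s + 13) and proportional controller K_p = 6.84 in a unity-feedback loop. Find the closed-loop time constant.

τ = 0.0218 s

Closed-loop transfer function: T(s) = K_p·G_p(s)/(1 + K_p·G_p(s)) = 32.83/(s + 13 + 32.83) = 32.83/(s + 45.83).
Time constant τ = 1/45.83 = 0.0218 s.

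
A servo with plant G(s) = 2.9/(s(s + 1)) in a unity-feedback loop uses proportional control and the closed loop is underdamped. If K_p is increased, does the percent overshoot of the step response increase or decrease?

Characteristic equation s² + 1s + K_p·2.9 = 0: raising K_p raises ω_n while 2ζω_n = 1 is fixed, so ζ falls and overshoot grows.

increase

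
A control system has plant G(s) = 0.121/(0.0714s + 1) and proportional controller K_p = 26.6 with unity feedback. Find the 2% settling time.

T_s ≈ 0.0677 s

Closed loop: T(s) = K_p·G/(1+K_p·G) = 3.219/(0.0714s + 1 + 3.219), with pole at s = −(1 + 3.219)/0.0714 = −59.08.
τ = 1/59.08 = 0.01693 s, so 2% settling time ≈ 4τ = 0.0677 s.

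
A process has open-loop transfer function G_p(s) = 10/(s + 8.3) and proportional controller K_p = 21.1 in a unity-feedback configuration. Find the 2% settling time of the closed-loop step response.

T_s ≈ 0.0182 s

Closed-loop transfer function: T(s) = K_p·G_p(s)/(1 + K_p·G_p(s)) = 211/(s + 8.3 + 211) = 211/(s + 219.3).
Time constant τ = 1/219.3 = 0.00456 s, so the 2% settling time is about 4τ = 0.0182 s.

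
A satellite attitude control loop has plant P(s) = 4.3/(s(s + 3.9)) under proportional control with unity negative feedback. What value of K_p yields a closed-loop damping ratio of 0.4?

Closed-loop characteristic equation: s² + 3.9s + K_p·4.3 = 0.
So ω_n = √(4.3K_p) and 2ζω_n = 3.9, giving ζ = 3.9/(2√(4.3K_p)).
Setting ζ = 0.4: √(4.3K_p) = 3.9/(2·0.4) = 4.875, so K_p = 23.77/4.3 = 5.53.

K_p = 5.53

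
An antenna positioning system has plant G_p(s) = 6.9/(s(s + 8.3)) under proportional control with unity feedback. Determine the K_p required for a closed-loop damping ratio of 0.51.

K_p = 9.6

Closed-loop characteristic equation: s² + 8.3s + K_p·6.9 = 0.
So ω_n = √(6.9K_p) and 2ζω_n = 8.3, giving ζ = 8.3/(2√(6.9K_p)).
Setting ζ = 0.51: √(6.9K_p) = 8.3/(2·0.51) = 8.137, so K_p = 66.21/6.9 = 9.6.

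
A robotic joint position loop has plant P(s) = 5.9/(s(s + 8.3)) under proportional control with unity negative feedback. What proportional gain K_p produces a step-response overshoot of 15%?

K_p = 10.9

From %OS = 100·exp(−πζ/√(1−ζ²)) = 15%, ζ = −ln(0.15)/√(π²+ln²(0.15)) = 0.5169.
Characteristic equation s² + 8.3s + 5.9K_p = 0 gives ζ = 8.3/(2√(5.9K_p)).
Setting ζ = 0.5169: √(5.9K_p) = 8.3/(2·0.5169) = 8.028, so K_p = 64.45/5.9 = 10.9.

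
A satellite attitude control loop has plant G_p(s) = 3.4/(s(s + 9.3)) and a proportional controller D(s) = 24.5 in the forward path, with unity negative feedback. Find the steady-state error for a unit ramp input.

The loop has one pole at the origin (type 1). Velocity error constant K_v = lim_{s→0} s·D(s)G_p(s) = 24.5·3.4/9.3 = 8.957.
Steady-state error to a unit ramp: e_ss = 1/K_v = 0.112.

0.112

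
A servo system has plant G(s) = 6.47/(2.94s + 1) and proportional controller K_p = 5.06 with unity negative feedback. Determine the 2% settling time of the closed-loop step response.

Closed loop: T(s) = K_p·G/(1+K_p·G) = 32.74/(2.94s + 1 + 32.74), with pole at s = −(1 + 32.74)/2.94 = −11.48.
τ = 1/11.48 = 0.08714 s, so 2% settling time ≈ 4τ = 0.349 s.

T_s ≈ 0.349 s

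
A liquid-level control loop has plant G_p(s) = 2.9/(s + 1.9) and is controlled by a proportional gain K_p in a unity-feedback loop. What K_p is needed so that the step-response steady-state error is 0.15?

Steady-state error for a unit step on this type-0 loop is 1/(1 + K_p·G_p(0)).
G_p(0) = 1.526. Require 1/(1 + K_p·1.526) = 0.15, so 1 + 1.526·K_p = 6.667.
K_p = (6.667 − 1)/1.526 = 3.71.

K_p = 3.71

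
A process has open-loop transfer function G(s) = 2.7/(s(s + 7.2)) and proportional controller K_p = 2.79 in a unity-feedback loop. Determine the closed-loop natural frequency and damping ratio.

1 + K_p·G(s) = 0 gives s² + 7.2s + 7.533 = 0.
Matching s² + 2ζω_n s + ω_n²: ω_n = √7.533 = 2.745 rad/s and 2ζω_n = 7.2, so ζ = 7.2/(2·2.745) = 1.31.

ω_n = 2.74 rad/s, ζ = 1.31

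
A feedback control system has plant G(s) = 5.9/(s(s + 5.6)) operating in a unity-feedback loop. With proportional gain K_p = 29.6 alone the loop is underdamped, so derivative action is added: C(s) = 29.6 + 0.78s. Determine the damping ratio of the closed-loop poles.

ζ = 0.386

Forward path: (29.6 + 0.78s)·5.9/(s(s+5.6)). The closed-loop characteristic equation is s² + (5.6 + 5.9·0.78)s + 5.9·29.6 = 0.
That is s² + 10.2s + 174.6 = 0, so ω_n = 13.22 rad/s and ζ = 10.2/(2·13.22) = 0.386.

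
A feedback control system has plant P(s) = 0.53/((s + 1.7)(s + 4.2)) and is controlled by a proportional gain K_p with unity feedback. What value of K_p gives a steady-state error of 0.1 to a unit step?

The loop is type 0, so e_ss(step) = 1/(1 + K_pos) with K_pos = K_p·P(0).
P(0) = 0.07423. Require 1/(1 + K_p·0.07423) = 0.1, so 1 + 0.07423·K_p = 10.
K_p = (10 − 1)/0.07423 = 121.

K_p = 121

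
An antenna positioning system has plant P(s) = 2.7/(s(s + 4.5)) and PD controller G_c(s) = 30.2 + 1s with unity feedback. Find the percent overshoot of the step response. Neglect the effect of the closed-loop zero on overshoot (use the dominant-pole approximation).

Forward path: (30.2 + 1s)·2.7/(s(s+4.5)). The closed-loop characteristic equation is s² + (4.5 + 2.7·1)s + 2.7·30.2 = 0.
That is s² + 7.2s + 81.54 = 0, so ω_n = 9.03 rad/s and ζ = 7.2/(2·9.03) = 0.3987.
%OS = 100·exp(−πζ/√(1−ζ²)) = 25.5%.

25.5%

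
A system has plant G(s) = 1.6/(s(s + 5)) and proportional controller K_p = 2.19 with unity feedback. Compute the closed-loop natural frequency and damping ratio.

ω_n = 1.87 rad/s, ζ = 1.34

With unity feedback the closed-loop characteristic equation is s² + 5s + 2.19·1.6 = s² + 5s + 3.504 = 0.
Matching s² + 2ζω_n s + ω_n²: ω_n = √3.504 = 1.872 rad/s and 2ζω_n = 5, so ζ = 5/(2·1.872) = 1.34.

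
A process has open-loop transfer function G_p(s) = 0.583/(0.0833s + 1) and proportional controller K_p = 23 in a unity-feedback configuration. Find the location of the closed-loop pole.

s = -173

Closed loop: T(s) = K_p·G_p/(1+K_p·G_p) = 13.41/(0.0833s + 1 + 13.41), with pole at s = −(1 + 13.41)/0.0833 = −173.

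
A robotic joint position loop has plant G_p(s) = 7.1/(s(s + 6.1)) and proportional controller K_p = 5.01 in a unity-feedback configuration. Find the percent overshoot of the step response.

Closed-loop characteristic equation: s² + 6.1s + 35.57 = 0, so ω_n = 5.964 rad/s and ζ = 6.1/(2·5.964) = 0.5114.
%OS = 100·exp(−πζ/√(1−ζ²)) = 100·exp(−π·0.5114/√0.7385) = 15.4%.

15.4%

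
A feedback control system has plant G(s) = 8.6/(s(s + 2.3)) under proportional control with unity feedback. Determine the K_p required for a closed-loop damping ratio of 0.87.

Closed-loop characteristic equation: s² + 2.3s + K_p·8.6 = 0.
So ω_n = √(8.6K_p) and 2ζω_n = 2.3, giving ζ = 2.3/(2√(8.6K_p)).
Setting ζ = 0.87: √(8.6K_p) = 2.3/(2·0.87) = 1.322, so K_p = 1.747/8.6 = 0.203.

K_p = 0.203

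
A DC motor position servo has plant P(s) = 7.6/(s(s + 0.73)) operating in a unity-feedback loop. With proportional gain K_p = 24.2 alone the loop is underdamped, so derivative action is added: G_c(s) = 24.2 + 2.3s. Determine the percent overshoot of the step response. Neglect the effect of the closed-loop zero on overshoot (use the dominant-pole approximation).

Forward path: (24.2 + 2.3s)·7.6/(s(s+0.73)). The closed-loop characteristic equation is s² + (0.73 + 7.6·2.3)s + 7.6·24.2 = 0.
That is s² + 18.21s + 183.9 = 0, so ω_n = 13.56 rad/s and ζ = 18.21/(2·13.56) = 0.6714.
%OS = 100·exp(−πζ/√(1−ζ²)) = 5.81%.

5.81%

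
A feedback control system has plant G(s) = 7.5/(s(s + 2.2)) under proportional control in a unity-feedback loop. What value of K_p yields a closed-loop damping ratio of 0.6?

K_p = 0.448

Closed-loop characteristic equation: s² + 2.2s + K_p·7.5 = 0.
So ω_n = √(7.5K_p) and 2ζω_n = 2.2, giving ζ = 2.2/(2√(7.5K_p)).
Setting ζ = 0.6: √(7.5K_p) = 2.2/(2·0.6) = 1.833, so K_p = 3.361/7.5 = 0.448.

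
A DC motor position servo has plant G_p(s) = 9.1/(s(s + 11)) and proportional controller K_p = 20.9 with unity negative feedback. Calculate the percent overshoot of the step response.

The closed-loop denominator s² + 11s + 190.2 gives ω_n = √190.2 = 13.79 and ζ = 11/(2ω_n) = 0.3988.
%OS = 100·exp(−πζ/√(1−ζ²)) = 100·exp(−π·0.3988/√0.8409) = 25.5%.

25.5%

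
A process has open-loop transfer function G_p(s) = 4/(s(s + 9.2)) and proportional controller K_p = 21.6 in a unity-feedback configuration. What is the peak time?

T_p = 0.389 s

From 1 + K_pG_p(s) = 0: s² + 9.2s + 86.4 = 0 ⇒ ω_n = 9.295, ζ = 0.4949.
Damped frequency ω_d = ω_n√(1−ζ²) = 8.077 rad/s, so peak time T_p = π/ω_d = 0.389 s.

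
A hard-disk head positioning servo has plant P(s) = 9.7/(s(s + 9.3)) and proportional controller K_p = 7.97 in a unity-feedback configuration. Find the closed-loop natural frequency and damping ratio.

ω_n = 8.79 rad/s, ζ = 0.529

1 + K_p·P(s) = 0 gives s² + 9.3s + 77.31 = 0.
So ω_n² = 77.31 ⇒ ω_n = 8.793 rad/s, and ζ = 9.3/(2ω_n) = 0.529.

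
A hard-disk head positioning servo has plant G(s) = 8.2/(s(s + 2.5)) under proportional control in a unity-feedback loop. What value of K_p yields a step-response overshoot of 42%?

K_p = 2.69

From %OS = 100·exp(−πζ/√(1−ζ²)) = 42%, ζ = −ln(0.42)/√(π²+ln²(0.42)) = 0.2662.
Characteristic equation s² + 2.5s + 8.2K_p = 0 gives ζ = 2.5/(2√(8.2K_p)).
Setting ζ = 0.2662: √(8.2K_p) = 2.5/(2·0.2662) = 4.696, so K_p = 22.05/8.2 = 2.69.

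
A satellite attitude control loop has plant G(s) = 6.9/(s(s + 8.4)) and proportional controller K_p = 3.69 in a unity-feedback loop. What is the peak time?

The closed-loop denominator s² + 8.4s + 25.46 gives ω_n = √25.46 = 5.046 and ζ = 8.4/(2ω_n) = 0.8324.
Damped frequency ω_d = ω_n√(1−ζ²) = 2.797 rad/s, so peak time T_p = π/ω_d = 1.12 s.

T_p = 1.12 s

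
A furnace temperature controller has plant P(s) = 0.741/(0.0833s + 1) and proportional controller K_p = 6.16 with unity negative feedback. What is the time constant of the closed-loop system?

Closed loop: T(s) = K_p·P/(1+K_p·P) = 4.565/(0.0833s + 1 + 4.565), with pole at s = −(1 + 4.565)/0.0833 = −66.8.
Closed-loop time constant τ = 1/66.8 = 0.015 s.

τ = 0.015 s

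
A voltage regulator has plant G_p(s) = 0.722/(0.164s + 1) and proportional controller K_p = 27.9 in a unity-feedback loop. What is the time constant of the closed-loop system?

Closed loop: T(s) = K_p·G_p/(1+K_p·G_p) = 20.14/(0.164s + 1 + 20.14), with pole at s = −(1 + 20.14)/0.164 = −128.9.
Closed-loop time constant τ = 1/128.9 = 0.00776 s.

τ = 0.00776 s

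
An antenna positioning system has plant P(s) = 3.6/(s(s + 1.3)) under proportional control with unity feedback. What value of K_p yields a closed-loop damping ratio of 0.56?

Closed-loop characteristic equation: s² + 1.3s + K_p·3.6 = 0.
So ω_n = √(3.6K_p) and 2ζω_n = 1.3, giving ζ = 1.3/(2√(3.6K_p)).
Setting ζ = 0.56: √(3.6K_p) = 1.3/(2·0.56) = 1.161, so K_p = 1.347/3.6 = 0.374.

K_p = 0.374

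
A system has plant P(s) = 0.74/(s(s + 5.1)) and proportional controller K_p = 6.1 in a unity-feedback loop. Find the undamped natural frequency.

ω_n = 2.12 rad/s

With unity feedback the closed-loop characteristic equation is s² + 5.1s + 6.1·0.74 = s² + 5.1s + 4.514 = 0.
Matching s² + 2ζω_n s + ω_n²: ω_n = √4.514 = 2.125 rad/s and 2ζω_n = 5.1, so ζ = 5.1/(2·2.125) = 1.2.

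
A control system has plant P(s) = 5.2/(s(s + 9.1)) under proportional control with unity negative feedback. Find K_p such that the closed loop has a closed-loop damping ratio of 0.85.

Closed-loop characteristic equation: s² + 9.1s + K_p·5.2 = 0.
So ω_n = √(5.2K_p) and 2ζω_n = 9.1, giving ζ = 9.1/(2√(5.2K_p)).
Setting ζ = 0.85: √(5.2K_p) = 9.1/(2·0.85) = 5.353, so K_p = 28.65/5.2 = 5.51.

K_p = 5.51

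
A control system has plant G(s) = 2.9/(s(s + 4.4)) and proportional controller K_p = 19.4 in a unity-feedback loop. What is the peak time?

T_p = 0.438 s

From 1 + K_pG(s) = 0: s² + 4.4s + 56.26 = 0 ⇒ ω_n = 7.501, ζ = 0.2933.
Damped frequency ω_d = ω_n√(1−ζ²) = 7.171 rad/s, so peak time T_p = π/ω_d = 0.438 s.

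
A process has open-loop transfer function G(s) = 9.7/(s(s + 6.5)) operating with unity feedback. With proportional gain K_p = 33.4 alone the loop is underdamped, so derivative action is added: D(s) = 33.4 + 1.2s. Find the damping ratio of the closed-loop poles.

ζ = 0.504

Forward path: (33.4 + 1.2s)·9.7/(s(s+6.5)). The closed-loop characteristic equation is s² + (6.5 + 9.7·1.2)s + 9.7·33.4 = 0.
That is s² + 18.14s + 324 = 0, so ω_n = 18 rad/s and ζ = 18.14/(2·18) = 0.5039.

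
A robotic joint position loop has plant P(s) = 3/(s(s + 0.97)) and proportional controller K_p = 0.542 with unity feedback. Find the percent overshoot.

Closed-loop characteristic equation: s² + 0.97s + 1.626 = 0, so ω_n = 1.275 rad/s and ζ = 0.97/(2·1.275) = 0.3803.
%OS = 100·exp(−πζ/√(1−ζ²)) = 100·exp(−π·0.3803/√0.8553) = 27.5%.

27.5%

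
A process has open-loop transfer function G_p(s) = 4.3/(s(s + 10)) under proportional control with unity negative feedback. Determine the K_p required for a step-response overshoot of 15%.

K_p = 21.8

From %OS = 100·exp(−πζ/√(1−ζ²)) = 15%, ζ = −ln(0.15)/√(π²+ln²(0.15)) = 0.5169.
Characteristic equation s² + 10s + 4.3K_p = 0 gives ζ = 10/(2√(4.3K_p)).
Setting ζ = 0.5169: √(4.3K_p) = 10/(2·0.5169) = 9.672, so K_p = 93.56/4.3 = 21.8.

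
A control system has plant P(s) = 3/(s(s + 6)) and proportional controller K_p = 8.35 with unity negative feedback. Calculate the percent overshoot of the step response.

9.51%

The closed-loop denominator s² + 6s + 25.05 gives ω_n = √25.05 = 5.005 and ζ = 6/(2ω_n) = 0.5994.
%OS = 100·exp(−πζ/√(1−ζ²)) = 100·exp(−π·0.5994/√0.6407) = 9.51%.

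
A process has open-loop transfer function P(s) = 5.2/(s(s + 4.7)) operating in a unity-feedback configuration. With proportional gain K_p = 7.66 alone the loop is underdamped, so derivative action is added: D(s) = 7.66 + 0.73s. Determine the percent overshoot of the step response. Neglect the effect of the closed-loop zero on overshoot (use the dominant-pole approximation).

5.73%

Forward path: (7.66 + 0.73s)·5.2/(s(s+4.7)). The closed-loop characteristic equation is s² + (4.7 + 5.2·0.73)s + 5.2·7.66 = 0.
That is s² + 8.496s + 39.83 = 0, so ω_n = 6.311 rad/s and ζ = 8.496/(2·6.311) = 0.6731.
%OS = 100·exp(−πζ/√(1−ζ²)) = 5.73%.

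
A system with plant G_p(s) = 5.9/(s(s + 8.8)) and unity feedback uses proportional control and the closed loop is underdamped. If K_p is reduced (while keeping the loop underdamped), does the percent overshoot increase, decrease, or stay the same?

decrease

ζ = 8.8/(2√(5.9K_p)) rises as K_p falls; higher damping means less overshoot.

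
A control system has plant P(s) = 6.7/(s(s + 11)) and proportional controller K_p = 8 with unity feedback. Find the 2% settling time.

T_s ≈ 0.727 s

From 1 + K_pP(s) = 0: s² + 11s + 53.6 = 0 ⇒ ω_n = 7.321, ζ = 0.7512.
2% settling time T_s ≈ 4/(ζω_n) = 4/5.5 = 0.727 s.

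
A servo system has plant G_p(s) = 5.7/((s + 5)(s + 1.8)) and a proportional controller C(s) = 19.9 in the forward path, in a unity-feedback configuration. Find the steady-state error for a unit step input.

The loop is type 0. Static position error constant K_pos = C(0)·G_p(0) = 19.9·0.6333 = 12.6.
Steady-state error to a unit step: e_ss = 1/(1+K_pos) = 1/13.6 = 0.0735.

0.0735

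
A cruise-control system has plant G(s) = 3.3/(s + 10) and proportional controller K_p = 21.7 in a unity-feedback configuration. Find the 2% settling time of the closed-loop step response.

Closed-loop transfer function: T(s) = K_p·G(s)/(1 + K_p·G(s)) = 71.61/(s + 10 + 71.61) = 71.61/(s + 81.61).
Time constant τ = 1/81.61 = 0.01225 s, so the 2% settling time is about 4τ = 0.049 s.

T_s ≈ 0.049 s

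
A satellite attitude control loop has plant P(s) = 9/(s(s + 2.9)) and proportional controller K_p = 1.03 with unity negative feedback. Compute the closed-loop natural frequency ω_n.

ω_n = 3.04 rad/s

1 + K_p·P(s) = 0 gives s² + 2.9s + 9.27 = 0.
So ω_n² = 9.27 ⇒ ω_n = 3.045 rad/s, and ζ = 2.9/(2ω_n) = 0.476.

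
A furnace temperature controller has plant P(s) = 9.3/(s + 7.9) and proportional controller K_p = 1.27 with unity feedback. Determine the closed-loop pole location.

Closed-loop transfer function: T(s) = K_p·P(s)/(1 + K_p·P(s)) = 11.81/(s + 7.9 + 11.81) = 11.81/(s + 19.71).
The closed-loop pole is at s = −19.71.

s = -19.71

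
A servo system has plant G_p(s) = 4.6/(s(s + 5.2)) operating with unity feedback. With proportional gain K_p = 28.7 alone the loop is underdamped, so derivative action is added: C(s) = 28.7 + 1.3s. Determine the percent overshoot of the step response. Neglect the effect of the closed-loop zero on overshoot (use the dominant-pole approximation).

17.4%

Forward path: (28.7 + 1.3s)·4.6/(s(s+5.2)). The closed-loop characteristic equation is s² + (5.2 + 4.6·1.3)s + 4.6·28.7 = 0.
That is s² + 11.18s + 132 = 0, so ω_n = 11.49 rad/s and ζ = 11.18/(2·11.49) = 0.4865.
%OS = 100·exp(−πζ/√(1−ζ²)) = 17.4%.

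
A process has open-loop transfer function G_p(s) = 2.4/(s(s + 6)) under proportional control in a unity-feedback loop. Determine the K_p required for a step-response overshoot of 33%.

K_p = 33.9

From %OS = 100·exp(−πζ/√(1−ζ²)) = 33%, ζ = −ln(0.33)/√(π²+ln²(0.33)) = 0.3328.
Characteristic equation s² + 6s + 2.4K_p = 0 gives ζ = 6/(2√(2.4K_p)).
Setting ζ = 0.3328: √(2.4K_p) = 6/(2·0.3328) = 9.015, so K_p = 81.27/2.4 = 33.9.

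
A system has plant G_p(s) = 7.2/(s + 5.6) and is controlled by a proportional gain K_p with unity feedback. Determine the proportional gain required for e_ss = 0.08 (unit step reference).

K_p = 8.94

The loop is type 0, so e_ss(step) = 1/(1 + K_pos) with K_pos = K_p·G_p(0).
G_p(0) = 1.286. Require 1/(1 + K_p·1.286) = 0.08, so 1 + 1.286·K_p = 12.5.
K_p = (12.5 − 1)/1.286 = 8.94.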